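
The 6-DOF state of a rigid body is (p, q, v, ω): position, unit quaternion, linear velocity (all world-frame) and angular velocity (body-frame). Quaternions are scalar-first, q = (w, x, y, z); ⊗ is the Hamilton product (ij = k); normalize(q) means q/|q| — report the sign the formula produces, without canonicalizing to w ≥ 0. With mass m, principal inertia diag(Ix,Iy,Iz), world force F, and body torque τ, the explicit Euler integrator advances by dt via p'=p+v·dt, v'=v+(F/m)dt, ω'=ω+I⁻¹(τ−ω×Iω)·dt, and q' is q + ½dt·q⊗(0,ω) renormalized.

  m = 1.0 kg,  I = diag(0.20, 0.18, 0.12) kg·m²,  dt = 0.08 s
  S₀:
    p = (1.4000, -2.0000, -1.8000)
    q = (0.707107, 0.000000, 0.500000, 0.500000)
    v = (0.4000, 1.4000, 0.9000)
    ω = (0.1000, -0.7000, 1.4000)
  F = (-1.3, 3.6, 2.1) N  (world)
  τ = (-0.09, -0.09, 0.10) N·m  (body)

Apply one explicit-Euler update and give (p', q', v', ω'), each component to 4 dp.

p' = (1.4320, -1.8880, -1.7280)
q' = (0.6917, 0.0447, 0.4813, 0.5365)
v' = (0.2960, 1.6880, 1.0680)
ω' = (0.0405, -0.7450, 1.4657)

new position p' = (1.4320, -1.8880, -1.7280)
v' = v + a·dt = (0.2960, 1.6880, 1.0680)
(τ − ω×Iω)/I = (-0.7440, -0.5622, 0.8217)
ω' = ω + α·dt = (0.0405, -0.7450, 1.4657)
2q̇ = q⊗(0,ω) = (-0.3500000, 1.1207107, -0.4449749, 0.9399498)
q + ½dt·q⊗(0,ω), renormalized = (0.6917, 0.0447, 0.4813, 0.5365)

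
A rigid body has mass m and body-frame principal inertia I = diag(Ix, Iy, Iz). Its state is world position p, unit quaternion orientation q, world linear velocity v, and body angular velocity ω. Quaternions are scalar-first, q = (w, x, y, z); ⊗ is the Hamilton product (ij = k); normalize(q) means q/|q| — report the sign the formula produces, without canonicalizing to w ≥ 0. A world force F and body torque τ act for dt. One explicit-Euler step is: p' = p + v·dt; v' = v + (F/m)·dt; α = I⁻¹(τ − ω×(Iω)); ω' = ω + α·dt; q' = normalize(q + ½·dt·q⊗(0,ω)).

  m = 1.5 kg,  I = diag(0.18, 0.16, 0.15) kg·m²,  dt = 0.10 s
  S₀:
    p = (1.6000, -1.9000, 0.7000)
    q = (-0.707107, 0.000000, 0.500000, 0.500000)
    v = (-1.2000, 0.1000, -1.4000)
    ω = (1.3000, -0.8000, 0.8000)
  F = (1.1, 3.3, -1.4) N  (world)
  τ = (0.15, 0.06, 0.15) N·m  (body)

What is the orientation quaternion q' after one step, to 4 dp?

Hamilton product q⊗(0,ω) = (0.0000000, -0.1192391, 1.2156856, -1.2156856)
updated quaternion q' = (-0.7045, -0.0059, 0.5587, 0.4376)

q' = (-0.7045, -0.0059, 0.5587, 0.4376)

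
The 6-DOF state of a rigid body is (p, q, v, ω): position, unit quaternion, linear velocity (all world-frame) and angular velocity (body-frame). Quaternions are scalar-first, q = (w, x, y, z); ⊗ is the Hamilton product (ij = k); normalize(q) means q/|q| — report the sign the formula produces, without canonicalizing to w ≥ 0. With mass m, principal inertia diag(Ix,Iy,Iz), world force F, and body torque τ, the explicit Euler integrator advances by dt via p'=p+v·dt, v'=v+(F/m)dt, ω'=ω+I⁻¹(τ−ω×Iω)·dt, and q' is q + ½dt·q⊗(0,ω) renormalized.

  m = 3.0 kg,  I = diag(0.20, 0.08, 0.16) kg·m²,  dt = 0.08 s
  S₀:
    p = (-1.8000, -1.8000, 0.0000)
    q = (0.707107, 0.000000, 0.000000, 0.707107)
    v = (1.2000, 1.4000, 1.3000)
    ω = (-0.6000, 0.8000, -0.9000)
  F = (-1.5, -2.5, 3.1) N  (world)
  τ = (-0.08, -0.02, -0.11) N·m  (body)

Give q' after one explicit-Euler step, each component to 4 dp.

q⊗(0,ω) = (0.6363963, -0.9899498, 0.1414214, -0.6363963)
q' = normalize(q + ½dt·q⊗(0,ω)) = (0.7315, -0.0395, 0.0056, 0.6807)

q' = (0.7315, -0.0395, 0.0056, 0.6807)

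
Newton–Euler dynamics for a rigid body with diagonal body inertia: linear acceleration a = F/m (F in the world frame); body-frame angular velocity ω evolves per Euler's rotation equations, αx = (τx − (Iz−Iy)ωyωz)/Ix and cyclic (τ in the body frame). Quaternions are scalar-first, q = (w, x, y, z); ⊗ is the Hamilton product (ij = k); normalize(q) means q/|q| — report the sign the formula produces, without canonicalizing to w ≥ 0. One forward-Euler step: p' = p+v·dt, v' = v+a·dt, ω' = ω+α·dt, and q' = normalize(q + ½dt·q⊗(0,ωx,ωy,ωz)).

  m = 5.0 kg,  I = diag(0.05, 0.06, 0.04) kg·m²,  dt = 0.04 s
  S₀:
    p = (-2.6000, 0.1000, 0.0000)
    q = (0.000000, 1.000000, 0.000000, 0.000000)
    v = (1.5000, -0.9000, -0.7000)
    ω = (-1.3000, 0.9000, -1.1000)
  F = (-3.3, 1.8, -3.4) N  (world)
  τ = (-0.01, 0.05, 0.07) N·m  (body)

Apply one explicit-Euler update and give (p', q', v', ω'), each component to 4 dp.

new position p' = (-2.5400, 0.0640, -0.0280)
v' = v + a·dt = (1.4736, -0.8856, -0.7272)
ω×(Iω) gyroscopic = (0.0198, 0.0143, -0.0117)
(τ − ω×Iω)/I = (-0.5960, 0.5950, 2.0425)
new body rate ω' = (-1.3238, 0.9238, -1.0183)
Hamilton product q⊗(0,ω) = (1.3000000, 0.0000000, 1.1000000, 0.9000000)
q' = normalize(q + ½dt·q⊗(0,ω)) = (0.0260, 0.9993, 0.0220, 0.0180)

p' = (-2.5400, 0.0640, -0.0280)
q' = (0.0260, 0.9993, 0.0220, 0.0180)
v' = (1.4736, -0.8856, -0.7272)
ω' = (-1.3238, 0.9238, -1.0183)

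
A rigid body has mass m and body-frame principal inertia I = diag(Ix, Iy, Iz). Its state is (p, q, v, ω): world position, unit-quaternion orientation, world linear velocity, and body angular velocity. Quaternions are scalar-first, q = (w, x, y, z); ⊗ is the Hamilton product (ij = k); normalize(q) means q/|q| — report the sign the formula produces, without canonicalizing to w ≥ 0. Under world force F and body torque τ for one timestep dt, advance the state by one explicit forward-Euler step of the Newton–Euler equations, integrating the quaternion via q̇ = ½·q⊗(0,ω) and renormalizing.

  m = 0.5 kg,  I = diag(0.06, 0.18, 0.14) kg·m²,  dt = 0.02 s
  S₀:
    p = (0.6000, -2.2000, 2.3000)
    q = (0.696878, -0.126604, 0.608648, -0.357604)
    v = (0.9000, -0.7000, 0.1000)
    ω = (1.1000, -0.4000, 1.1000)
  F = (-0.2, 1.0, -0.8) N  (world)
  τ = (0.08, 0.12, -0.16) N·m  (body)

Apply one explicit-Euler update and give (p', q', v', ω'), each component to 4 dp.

p' = (0.6180, -2.2140, 2.3020)
q' = (0.7045, -0.1137, 0.6032, -0.3561)
v' = (0.8920, -0.6600, 0.0680)
ω' = (1.1208, -0.3759, 1.0847)

p' = p + v·dt = (0.6180, -2.2140, 2.3020)
v' = v + a·dt = (0.8920, -0.6600, 0.0680)
angular accel α = (1.0400, 1.2044, -0.7657)
ω' = ω + α·dt = (1.1208, -0.3759, 1.0847)
q⊗(0,ω) = (0.7760880, 1.2930370, -0.5328512, 0.1476946)
q + ½dt·q⊗(0,ω), renormalized = (0.7045, -0.1137, 0.6032, -0.3561)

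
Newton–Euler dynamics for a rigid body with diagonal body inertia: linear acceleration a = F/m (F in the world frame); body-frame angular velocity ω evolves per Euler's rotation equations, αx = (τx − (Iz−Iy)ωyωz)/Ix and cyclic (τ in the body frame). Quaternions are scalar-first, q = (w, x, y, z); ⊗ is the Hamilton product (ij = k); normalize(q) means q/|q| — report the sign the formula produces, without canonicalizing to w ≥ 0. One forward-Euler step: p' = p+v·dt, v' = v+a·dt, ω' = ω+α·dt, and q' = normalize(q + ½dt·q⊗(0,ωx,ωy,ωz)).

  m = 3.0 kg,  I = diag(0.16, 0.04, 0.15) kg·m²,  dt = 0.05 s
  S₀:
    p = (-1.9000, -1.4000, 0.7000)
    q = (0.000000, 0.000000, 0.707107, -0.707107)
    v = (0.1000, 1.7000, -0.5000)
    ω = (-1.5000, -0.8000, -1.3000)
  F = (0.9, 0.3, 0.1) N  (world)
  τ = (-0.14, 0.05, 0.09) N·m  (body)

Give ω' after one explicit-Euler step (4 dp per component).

ω×(Iω) gyroscopic = (0.1144, 0.0195, -0.1440)
angular accel α = (-1.5900, 0.7625, 1.5600)
new body rate ω' = (-1.5795, -0.7619, -1.2220)

ω' = (-1.5795, -0.7619, -1.2220)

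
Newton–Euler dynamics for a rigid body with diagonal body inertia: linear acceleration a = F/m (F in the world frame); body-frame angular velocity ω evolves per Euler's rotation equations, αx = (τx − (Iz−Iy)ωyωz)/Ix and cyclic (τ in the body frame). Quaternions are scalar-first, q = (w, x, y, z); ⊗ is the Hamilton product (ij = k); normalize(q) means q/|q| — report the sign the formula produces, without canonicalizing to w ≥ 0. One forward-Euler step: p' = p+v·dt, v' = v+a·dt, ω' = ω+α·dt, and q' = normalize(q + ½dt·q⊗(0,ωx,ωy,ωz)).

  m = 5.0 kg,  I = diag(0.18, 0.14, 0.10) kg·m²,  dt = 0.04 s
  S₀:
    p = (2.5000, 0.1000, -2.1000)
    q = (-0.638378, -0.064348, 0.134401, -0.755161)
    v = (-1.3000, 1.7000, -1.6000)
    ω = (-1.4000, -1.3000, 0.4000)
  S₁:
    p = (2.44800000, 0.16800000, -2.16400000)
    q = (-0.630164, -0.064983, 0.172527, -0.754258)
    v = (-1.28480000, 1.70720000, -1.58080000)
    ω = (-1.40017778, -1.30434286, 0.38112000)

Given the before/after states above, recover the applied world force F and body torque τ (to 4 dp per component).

F = (1.9000, 0.9000, 2.4000)
τ = (0.0200, -0.0600, -0.1200)

Δv = v₁−v₀ = (0.01520000, 0.00720000, 0.01920000)
applied force F = (1.9000, 0.9000, 2.4000)
ω₁ − ω₀ = (-0.00017778, -0.00434286, -0.01888000)
ω₀×(Iω₀) = (0.0208, -0.0448, -0.0728)
τ = I·(Δω/dt) + ω₀×(Iω₀) = (0.0200, -0.0600, -0.1200)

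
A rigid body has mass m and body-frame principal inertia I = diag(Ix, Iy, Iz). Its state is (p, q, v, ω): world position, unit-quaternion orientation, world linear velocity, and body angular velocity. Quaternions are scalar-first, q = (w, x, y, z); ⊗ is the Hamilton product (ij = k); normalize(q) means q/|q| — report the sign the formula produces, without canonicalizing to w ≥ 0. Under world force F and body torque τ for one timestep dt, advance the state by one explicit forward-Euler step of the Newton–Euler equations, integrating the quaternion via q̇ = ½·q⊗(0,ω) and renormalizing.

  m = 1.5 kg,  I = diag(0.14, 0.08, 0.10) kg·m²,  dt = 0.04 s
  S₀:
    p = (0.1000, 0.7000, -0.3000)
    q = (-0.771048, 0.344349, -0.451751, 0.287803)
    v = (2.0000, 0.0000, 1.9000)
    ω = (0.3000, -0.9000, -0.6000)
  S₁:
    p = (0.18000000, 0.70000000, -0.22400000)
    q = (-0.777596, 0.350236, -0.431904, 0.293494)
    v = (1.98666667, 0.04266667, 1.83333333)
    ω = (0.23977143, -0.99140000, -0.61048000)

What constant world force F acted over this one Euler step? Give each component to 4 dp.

F = (-0.5000, 1.6000, -2.5000)

Δv = v₁−v₀ = (-0.01333333, 0.04266667, -0.06666667)
m·(v₁−v₀)/dt = (-0.5000, 1.6000, -2.5000)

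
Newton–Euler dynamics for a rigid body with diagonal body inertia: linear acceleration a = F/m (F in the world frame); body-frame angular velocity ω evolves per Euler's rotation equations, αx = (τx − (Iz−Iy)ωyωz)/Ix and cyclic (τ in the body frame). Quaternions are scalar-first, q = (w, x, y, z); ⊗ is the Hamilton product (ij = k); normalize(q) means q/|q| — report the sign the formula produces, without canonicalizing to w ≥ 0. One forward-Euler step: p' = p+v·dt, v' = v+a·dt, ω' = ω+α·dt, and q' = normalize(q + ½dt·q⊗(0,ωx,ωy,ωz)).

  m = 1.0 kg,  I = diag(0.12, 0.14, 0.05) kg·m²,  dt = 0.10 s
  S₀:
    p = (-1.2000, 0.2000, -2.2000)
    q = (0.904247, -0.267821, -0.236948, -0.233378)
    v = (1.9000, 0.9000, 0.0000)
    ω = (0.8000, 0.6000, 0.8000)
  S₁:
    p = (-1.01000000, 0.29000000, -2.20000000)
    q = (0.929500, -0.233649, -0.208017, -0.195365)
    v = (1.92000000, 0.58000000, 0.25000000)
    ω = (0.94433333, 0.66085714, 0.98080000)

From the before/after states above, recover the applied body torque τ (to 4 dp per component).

τ = (0.1300, 0.1300, 0.1000)

rate change Δω = (0.14433333, 0.06085714, 0.18080000)
applied torque τ = (0.1300, 0.1300, 0.1000)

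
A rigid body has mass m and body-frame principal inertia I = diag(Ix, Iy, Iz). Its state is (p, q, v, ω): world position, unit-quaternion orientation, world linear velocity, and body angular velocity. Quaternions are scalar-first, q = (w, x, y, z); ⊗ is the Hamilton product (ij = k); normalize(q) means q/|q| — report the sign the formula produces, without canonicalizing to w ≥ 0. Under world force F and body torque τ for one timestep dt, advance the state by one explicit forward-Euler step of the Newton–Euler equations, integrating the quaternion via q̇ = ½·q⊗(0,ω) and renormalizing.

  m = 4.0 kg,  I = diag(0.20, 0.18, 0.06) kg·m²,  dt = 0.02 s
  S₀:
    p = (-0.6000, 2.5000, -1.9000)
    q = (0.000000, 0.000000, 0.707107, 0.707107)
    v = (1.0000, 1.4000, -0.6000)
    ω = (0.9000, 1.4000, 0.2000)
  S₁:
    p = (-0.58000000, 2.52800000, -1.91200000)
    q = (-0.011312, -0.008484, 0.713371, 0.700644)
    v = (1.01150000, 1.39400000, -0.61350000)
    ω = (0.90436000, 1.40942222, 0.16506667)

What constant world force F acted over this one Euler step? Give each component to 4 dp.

F = (2.3000, -1.2000, -2.7000)

velocity change Δv = (0.01150000, -0.00600000, -0.01350000)
applied force F = (2.3000, -1.2000, -2.7000)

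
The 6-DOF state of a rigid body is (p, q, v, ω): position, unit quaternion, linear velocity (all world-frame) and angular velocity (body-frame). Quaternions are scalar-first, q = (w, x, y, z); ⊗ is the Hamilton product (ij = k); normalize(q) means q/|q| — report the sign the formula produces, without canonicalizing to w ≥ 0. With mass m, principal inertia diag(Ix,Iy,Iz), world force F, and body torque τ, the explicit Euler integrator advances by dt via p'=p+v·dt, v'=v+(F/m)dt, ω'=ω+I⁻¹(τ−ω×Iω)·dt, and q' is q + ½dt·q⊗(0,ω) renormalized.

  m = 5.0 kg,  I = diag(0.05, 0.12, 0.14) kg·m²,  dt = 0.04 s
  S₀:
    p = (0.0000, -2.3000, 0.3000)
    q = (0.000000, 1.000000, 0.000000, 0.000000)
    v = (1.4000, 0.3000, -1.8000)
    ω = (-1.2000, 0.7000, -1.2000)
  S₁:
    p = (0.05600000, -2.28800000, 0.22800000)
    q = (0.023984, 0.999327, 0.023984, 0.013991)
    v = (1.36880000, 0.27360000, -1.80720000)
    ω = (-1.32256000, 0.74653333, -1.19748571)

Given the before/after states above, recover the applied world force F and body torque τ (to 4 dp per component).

F = (-3.9000, -3.3000, -0.9000)
τ = (-0.1700, 0.0100, -0.0500)

velocity change Δv = (-0.03120000, -0.02640000, -0.00720000)
F = m·Δv/dt = (-3.9000, -3.3000, -0.9000)
ω₁ − ω₀ = (-0.12256000, 0.04653333, 0.00251429)
gyro term ω₀×Iω₀ = (-0.0168, -0.1296, -0.0588)
I·α + gyro = (-0.1700, 0.0100, -0.0500)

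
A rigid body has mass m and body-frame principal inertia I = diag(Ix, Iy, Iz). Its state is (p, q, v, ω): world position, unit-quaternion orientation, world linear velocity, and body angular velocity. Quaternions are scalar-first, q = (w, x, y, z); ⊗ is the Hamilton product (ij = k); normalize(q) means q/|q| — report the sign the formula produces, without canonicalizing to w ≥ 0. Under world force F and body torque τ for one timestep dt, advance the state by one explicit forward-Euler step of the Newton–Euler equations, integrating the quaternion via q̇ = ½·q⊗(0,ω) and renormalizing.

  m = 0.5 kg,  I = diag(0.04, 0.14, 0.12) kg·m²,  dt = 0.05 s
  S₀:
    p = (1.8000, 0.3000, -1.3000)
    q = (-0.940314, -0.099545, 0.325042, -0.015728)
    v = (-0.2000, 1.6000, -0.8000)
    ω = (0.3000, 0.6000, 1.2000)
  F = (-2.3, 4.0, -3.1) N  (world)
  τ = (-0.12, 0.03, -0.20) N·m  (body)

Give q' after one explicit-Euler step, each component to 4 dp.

Hamilton product q⊗(0,ω) = (-0.1462881, 0.1173930, -0.4494528, -1.2856164)
q' = normalize(q + ½dt·q⊗(0,ω)) = (-0.9434, -0.0966, 0.3136, -0.0478)

q' = (-0.9434, -0.0966, 0.3136, -0.0478)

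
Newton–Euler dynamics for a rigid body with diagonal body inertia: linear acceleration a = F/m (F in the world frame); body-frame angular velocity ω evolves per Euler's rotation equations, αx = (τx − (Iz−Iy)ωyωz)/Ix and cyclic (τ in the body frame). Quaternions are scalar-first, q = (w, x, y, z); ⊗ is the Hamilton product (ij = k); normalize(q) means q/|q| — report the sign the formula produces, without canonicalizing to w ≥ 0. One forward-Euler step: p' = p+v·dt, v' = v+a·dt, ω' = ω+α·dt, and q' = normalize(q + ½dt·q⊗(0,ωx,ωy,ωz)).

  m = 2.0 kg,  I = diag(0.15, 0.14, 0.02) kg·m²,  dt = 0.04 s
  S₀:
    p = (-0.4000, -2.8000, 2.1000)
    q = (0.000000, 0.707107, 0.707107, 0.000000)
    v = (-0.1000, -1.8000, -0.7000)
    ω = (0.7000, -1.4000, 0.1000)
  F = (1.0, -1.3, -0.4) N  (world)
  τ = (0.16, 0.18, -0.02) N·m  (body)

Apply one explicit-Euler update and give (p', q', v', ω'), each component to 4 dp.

a = F/m = (0.5000, -0.6500, -0.2000)
new position p' = (-0.4040, -2.8720, 2.0720)
v' = v + a·dt = (-0.0800, -1.8260, -0.7080)
gyro term ω×Iω = (0.0168, 0.0091, 0.0098)
(τ − ω×Iω)/I = (0.9547, 1.2207, -1.4900)
ω' = ω + α·dt = (0.7382, -1.3512, 0.0404)
Hamilton product q⊗(0,ω) = (0.4949749, 0.0707107, -0.0707107, -1.4849247)
q + ½dt·q⊗(0,ω), renormalized = (0.0099, 0.7082, 0.7053, -0.0297)

p' = (-0.4040, -2.8720, 2.0720)
q' = (0.0099, 0.7082, 0.7053, -0.0297)
v' = (-0.0800, -1.8260, -0.7080)
ω' = (0.7382, -1.3512, 0.0404)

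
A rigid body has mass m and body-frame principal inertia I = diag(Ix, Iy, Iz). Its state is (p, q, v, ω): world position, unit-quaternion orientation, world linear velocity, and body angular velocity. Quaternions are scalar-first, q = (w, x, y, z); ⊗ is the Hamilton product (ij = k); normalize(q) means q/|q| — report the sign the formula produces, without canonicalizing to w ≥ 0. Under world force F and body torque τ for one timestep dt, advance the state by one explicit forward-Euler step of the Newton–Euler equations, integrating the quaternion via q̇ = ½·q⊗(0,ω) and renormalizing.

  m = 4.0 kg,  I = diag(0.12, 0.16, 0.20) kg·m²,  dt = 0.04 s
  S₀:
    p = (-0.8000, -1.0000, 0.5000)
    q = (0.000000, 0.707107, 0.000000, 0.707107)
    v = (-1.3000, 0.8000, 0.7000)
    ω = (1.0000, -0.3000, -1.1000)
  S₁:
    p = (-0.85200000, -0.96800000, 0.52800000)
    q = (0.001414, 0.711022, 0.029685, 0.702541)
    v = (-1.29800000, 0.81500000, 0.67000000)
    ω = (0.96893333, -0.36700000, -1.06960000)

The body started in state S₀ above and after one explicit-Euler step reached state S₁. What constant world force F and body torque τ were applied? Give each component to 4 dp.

F = (0.2000, 1.5000, -3.0000)
τ = (-0.0800, -0.1800, 0.1400)

Δv = v₁−v₀ = (0.00200000, 0.01500000, -0.03000000)
applied force F = (0.2000, 1.5000, -3.0000)
rate change Δω = (-0.03106667, -0.06700000, 0.03040000)
I·α + gyro = (-0.0800, -0.1800, 0.1400)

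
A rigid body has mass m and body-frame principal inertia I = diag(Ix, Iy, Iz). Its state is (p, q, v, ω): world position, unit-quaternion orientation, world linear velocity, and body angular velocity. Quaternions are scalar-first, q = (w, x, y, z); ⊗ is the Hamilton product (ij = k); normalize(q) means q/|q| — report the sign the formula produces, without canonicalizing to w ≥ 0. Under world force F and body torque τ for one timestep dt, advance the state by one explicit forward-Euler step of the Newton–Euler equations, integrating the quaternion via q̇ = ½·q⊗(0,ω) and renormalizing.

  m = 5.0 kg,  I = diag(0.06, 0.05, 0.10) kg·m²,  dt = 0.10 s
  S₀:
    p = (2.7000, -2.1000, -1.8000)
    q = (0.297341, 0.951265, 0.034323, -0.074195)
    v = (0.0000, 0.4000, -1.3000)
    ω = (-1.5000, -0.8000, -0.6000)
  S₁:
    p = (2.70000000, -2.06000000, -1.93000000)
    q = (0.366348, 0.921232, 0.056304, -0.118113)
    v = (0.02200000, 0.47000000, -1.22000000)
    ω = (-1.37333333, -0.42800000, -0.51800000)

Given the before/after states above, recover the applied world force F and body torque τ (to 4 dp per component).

rate change Δω = (0.12666667, 0.37200000, 0.08200000)
gyro term ω₀×Iω₀ = (0.0240, -0.0360, -0.0120)
τ = I·(Δω/dt) + ω₀×(Iω₀) = (0.1000, 0.1500, 0.0700)
Δv = v₁−v₀ = (0.02200000, 0.07000000, 0.08000000)
applied force F = (1.1000, 3.5000, 4.0000)

F = (1.1000, 3.5000, 4.0000)
τ = (0.1000, 0.1500, 0.0700)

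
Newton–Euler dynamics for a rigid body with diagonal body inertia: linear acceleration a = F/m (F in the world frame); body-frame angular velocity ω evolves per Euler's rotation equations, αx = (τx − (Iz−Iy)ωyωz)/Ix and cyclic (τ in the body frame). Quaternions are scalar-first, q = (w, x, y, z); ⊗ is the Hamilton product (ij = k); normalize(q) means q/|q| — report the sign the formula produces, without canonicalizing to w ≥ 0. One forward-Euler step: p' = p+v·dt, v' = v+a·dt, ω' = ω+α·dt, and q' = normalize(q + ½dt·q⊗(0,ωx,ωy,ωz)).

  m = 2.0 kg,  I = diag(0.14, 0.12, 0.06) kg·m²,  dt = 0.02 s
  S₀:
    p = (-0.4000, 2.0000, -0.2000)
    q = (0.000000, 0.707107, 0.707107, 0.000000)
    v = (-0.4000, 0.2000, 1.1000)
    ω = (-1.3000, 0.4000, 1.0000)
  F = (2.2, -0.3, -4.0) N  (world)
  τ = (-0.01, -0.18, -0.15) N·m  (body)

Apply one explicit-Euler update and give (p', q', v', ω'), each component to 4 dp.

p' = p + v·dt = (-0.4080, 2.0040, -0.1780)
new velocity v' = (-0.3780, 0.1970, 1.0600)
(τ − ω×Iω)/I = (0.1000, -0.6333, -2.6733)
ω + α·dt = (-1.2980, 0.3873, 0.9465)
Hamilton product q⊗(0,ω) = (0.6363963, 0.7071070, -0.7071070, 1.2020819)
q' = normalize(q + ½dt·q⊗(0,ω)) = (0.0064, 0.7141, 0.6999, 0.0120)

p' = (-0.4080, 2.0040, -0.1780)
q' = (0.0064, 0.7141, 0.6999, 0.0120)
v' = (-0.3780, 0.1970, 1.0600)
ω' = (-1.2980, 0.3873, 0.9465)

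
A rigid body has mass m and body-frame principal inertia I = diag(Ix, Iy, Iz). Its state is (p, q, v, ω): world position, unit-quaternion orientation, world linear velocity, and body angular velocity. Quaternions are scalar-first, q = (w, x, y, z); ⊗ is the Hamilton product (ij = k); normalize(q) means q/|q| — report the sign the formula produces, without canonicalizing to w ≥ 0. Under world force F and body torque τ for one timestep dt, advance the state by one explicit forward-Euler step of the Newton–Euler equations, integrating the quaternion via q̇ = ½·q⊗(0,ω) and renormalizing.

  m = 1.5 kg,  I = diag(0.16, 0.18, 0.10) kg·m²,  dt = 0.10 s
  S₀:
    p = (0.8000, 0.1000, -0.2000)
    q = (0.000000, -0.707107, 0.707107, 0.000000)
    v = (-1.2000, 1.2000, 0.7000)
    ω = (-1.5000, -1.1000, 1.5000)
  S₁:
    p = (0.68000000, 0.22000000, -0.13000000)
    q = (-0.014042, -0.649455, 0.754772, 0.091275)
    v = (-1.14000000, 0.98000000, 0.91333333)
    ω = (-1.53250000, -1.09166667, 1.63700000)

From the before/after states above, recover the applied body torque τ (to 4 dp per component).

ω₁ − ω₀ = (-0.03250000, 0.00833333, 0.13700000)
I·α + gyro = (0.0800, -0.1200, 0.1700)

τ = (0.0800, -0.1200, 0.1700)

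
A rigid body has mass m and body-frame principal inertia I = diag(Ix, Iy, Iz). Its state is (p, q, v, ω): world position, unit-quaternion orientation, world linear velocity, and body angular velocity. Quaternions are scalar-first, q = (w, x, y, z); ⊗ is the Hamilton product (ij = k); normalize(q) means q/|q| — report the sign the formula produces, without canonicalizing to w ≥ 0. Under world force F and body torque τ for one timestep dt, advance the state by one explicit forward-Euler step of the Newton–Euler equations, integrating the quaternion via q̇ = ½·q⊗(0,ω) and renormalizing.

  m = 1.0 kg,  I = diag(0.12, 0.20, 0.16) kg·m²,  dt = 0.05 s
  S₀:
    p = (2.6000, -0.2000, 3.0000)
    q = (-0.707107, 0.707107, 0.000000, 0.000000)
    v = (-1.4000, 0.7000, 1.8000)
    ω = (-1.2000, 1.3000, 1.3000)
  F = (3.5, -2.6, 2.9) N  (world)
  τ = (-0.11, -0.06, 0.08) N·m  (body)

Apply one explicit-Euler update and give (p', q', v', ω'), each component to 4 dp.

linear accel F/m = (3.5000, -2.6000, 2.9000)
new position p' = (2.5300, -0.1650, 3.0900)
v' = v + a·dt = (-1.2250, 0.5700, 1.9450)
α = I⁻¹(τ − ω×Iω) = (-0.3533, -0.6120, 1.2800)
new body rate ω' = (-1.2177, 1.2694, 1.3640)
2q̇ = q⊗(0,ω) = (0.8485284, 0.8485284, -1.8384782, 0.0000000)
q + ½dt·q⊗(0,ω), renormalized = (-0.6849, 0.7272, -0.0459, 0.0000)

p' = (2.5300, -0.1650, 3.0900)
q' = (-0.6849, 0.7272, -0.0459, 0.0000)
v' = (-1.2250, 0.5700, 1.9450)
ω' = (-1.2177, 1.2694, 1.3640)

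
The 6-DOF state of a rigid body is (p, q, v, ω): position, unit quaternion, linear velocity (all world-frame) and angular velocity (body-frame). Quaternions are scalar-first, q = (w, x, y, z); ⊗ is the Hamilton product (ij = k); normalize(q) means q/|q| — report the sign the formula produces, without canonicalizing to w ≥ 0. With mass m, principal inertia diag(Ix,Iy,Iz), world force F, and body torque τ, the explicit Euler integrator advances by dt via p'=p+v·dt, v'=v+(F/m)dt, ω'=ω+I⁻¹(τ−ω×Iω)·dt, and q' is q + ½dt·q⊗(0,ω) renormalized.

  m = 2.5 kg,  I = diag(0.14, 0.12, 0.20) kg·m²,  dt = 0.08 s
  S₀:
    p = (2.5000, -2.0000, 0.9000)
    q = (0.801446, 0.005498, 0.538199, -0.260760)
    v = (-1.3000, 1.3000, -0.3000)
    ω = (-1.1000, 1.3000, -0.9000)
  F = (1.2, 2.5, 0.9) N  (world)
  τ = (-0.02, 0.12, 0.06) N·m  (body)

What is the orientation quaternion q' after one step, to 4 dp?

Hamilton product q⊗(0,ω) = (-0.9282949, -1.0269817, 1.3336640, -0.1221351)
updated quaternion q' = (0.7621, -0.0355, 0.5898, -0.2649)

q' = (0.7621, -0.0355, 0.5898, -0.2649)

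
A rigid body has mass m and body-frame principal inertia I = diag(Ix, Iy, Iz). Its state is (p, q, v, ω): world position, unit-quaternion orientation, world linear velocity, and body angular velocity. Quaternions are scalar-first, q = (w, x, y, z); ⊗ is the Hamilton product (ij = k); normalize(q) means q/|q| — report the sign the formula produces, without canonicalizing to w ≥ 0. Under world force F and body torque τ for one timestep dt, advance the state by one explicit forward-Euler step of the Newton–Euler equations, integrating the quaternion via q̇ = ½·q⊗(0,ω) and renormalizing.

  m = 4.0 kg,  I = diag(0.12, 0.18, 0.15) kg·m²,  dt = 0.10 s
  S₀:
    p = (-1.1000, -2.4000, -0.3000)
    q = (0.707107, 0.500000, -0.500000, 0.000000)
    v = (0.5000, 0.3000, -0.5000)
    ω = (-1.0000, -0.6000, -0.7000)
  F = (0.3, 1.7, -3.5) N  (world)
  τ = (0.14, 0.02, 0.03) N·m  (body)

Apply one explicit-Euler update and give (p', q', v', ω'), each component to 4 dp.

p' = (-1.0500, -2.3700, -0.3500)
q' = (0.7155, 0.4810, -0.5026, -0.0646)
v' = (0.5075, 0.3425, -0.5875)
ω' = (-0.8728, -0.5772, -0.7040)

(τ − ω×Iω)/I = (1.2717, 0.2278, -0.0400)
ω + α·dt = (-0.8728, -0.5772, -0.7040)
2q̇ = q⊗(0,ω) = (0.2000000, -0.3571070, -0.0742642, -1.2949749)
updated quaternion q' = (0.7155, 0.4810, -0.5026, -0.0646)
a = F/m = (0.0750, 0.4250, -0.8750)
new position p' = (-1.0500, -2.3700, -0.3500)
v' = v + a·dt = (0.5075, 0.3425, -0.5875)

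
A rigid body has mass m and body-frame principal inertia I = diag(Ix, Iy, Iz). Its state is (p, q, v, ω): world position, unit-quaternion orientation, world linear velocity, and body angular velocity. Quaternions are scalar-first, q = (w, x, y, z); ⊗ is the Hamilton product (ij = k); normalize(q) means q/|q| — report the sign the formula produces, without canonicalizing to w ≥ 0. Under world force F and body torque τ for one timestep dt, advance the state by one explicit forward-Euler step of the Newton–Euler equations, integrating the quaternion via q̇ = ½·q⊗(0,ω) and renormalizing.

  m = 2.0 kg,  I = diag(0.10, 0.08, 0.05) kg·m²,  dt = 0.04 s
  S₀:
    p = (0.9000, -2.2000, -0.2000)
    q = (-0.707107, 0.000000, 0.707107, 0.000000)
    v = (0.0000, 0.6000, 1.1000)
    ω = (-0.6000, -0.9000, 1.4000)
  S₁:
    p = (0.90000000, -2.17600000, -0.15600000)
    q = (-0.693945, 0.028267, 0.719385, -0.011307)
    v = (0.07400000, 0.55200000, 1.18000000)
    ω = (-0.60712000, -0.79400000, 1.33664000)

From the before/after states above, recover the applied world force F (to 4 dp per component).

v₁ − v₀ = (0.07400000, -0.04800000, 0.08000000)
applied force F = (3.7000, -2.4000, 4.0000)

F = (3.7000, -2.4000, 4.0000)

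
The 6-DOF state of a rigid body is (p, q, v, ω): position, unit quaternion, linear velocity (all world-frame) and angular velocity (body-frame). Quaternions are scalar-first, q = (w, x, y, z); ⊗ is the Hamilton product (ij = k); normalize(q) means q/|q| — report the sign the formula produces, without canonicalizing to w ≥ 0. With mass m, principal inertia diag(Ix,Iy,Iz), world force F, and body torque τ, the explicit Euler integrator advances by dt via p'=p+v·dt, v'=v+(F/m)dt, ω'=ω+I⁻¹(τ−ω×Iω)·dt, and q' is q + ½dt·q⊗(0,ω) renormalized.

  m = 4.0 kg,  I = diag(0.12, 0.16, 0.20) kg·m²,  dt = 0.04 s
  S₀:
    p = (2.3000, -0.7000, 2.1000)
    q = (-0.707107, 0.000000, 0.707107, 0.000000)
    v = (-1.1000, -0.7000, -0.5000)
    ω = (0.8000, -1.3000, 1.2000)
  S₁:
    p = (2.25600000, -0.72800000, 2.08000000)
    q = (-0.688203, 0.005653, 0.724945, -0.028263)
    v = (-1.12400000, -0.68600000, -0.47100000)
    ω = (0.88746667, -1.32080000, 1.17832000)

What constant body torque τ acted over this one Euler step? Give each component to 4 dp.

τ = (0.2000, -0.1600, -0.1500)

Δω = ω₁−ω₀ = (0.08746667, -0.02080000, -0.02168000)
gyro term ω₀×Iω₀ = (-0.0624, -0.0768, -0.0416)
applied torque τ = (0.2000, -0.1600, -0.1500)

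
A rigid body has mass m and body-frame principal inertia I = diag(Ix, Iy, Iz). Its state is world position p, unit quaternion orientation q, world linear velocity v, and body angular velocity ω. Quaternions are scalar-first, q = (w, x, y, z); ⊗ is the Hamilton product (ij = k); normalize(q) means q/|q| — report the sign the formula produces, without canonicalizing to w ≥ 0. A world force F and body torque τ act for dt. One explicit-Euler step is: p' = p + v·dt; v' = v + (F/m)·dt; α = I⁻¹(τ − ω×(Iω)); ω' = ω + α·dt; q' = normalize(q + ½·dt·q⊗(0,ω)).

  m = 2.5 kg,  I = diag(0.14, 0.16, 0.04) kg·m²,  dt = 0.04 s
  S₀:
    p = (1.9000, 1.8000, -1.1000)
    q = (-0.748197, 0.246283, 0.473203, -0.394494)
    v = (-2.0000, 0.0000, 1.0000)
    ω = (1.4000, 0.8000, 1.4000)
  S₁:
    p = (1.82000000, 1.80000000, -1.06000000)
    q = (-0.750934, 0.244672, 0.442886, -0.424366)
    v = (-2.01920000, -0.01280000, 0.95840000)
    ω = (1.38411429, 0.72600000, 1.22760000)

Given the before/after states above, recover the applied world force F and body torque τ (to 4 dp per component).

F = (-1.2000, -0.8000, -2.6000)
τ = (-0.1900, -0.1000, -0.1500)

Δv = v₁−v₀ = (-0.01920000, -0.01280000, -0.04160000)
m·(v₁−v₀)/dt = (-1.2000, -0.8000, -2.6000)
rate change Δω = (-0.01588571, -0.07400000, -0.17240000)
I·α + gyro = (-0.1900, -0.1000, -0.1500)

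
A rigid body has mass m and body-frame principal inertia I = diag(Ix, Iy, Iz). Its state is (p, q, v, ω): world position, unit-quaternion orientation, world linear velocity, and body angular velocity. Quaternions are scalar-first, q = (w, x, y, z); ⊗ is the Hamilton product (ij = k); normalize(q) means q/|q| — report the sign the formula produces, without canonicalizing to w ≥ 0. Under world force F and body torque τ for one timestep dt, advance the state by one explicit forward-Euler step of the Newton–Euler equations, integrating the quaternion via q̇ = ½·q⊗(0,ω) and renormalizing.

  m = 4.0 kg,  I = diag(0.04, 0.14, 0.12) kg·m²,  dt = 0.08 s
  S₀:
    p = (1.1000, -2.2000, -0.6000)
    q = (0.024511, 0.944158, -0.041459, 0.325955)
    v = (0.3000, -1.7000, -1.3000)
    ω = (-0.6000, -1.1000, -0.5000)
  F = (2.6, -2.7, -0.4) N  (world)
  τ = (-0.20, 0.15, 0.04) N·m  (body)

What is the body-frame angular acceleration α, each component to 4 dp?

gyro term ω×Iω = (-0.0110, -0.0240, 0.0660)
α = I⁻¹(τ − ω×Iω) = (-4.7250, 1.2429, -0.2167)

α = (-4.7250, 1.2429, -0.2167)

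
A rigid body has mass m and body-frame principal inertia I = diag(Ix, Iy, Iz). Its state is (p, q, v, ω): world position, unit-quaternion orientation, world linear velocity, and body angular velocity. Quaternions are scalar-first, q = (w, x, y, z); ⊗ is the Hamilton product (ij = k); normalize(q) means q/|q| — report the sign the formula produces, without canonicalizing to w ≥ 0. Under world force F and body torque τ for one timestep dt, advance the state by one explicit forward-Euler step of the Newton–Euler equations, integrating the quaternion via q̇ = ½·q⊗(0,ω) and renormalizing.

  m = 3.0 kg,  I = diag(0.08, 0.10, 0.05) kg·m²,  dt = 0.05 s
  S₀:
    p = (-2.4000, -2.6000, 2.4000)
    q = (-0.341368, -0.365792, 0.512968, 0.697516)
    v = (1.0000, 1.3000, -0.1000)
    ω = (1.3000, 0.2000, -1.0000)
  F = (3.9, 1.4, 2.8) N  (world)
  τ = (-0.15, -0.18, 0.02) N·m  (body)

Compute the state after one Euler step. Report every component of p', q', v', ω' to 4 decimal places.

α = I⁻¹(τ − ω×Iω) = (-2.0000, -1.4100, 0.2960)
ω + α·dt = (1.2000, 0.1295, -0.9852)
Hamilton product q⊗(0,ω) = (1.0704520, -1.0962496, 0.4727052, -0.3986488)
q + ½dt·q⊗(0,ω), renormalized = (-0.3143, -0.3929, 0.5243, 0.6870)
a = F/m = (1.3000, 0.4667, 0.9333)
p' = p + v·dt = (-2.3500, -2.5350, 2.3950)
v' = v + a·dt = (1.0650, 1.3233, -0.0533)

p' = (-2.3500, -2.5350, 2.3950)
q' = (-0.3143, -0.3929, 0.5243, 0.6870)
v' = (1.0650, 1.3233, -0.0533)
ω' = (1.2000, 0.1295, -0.9852)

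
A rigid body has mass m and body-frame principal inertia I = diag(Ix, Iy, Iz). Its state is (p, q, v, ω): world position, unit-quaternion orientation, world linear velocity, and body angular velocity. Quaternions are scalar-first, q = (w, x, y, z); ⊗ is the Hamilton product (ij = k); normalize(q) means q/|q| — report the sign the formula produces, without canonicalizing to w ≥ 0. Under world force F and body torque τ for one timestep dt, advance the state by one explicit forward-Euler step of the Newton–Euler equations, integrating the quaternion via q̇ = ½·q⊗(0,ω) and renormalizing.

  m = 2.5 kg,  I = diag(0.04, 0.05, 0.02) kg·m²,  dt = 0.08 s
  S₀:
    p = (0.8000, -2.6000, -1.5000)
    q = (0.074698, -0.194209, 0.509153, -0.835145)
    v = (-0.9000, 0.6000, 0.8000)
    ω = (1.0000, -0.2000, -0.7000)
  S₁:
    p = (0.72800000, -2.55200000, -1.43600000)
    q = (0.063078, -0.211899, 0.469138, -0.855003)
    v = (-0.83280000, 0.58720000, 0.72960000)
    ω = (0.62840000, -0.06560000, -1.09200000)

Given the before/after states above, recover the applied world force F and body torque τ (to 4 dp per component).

F = (2.1000, -0.4000, -2.2000)
τ = (-0.1900, 0.0700, -0.1000)

rate change Δω = (-0.37160000, 0.13440000, -0.39200000)
precession coupling = (-0.0042, -0.0140, -0.0020)
τ = I·(Δω/dt) + ω₀×(Iω₀) = (-0.1900, 0.0700, -0.1000)
v₁ − v₀ = (0.06720000, -0.01280000, -0.07040000)
F = m·Δv/dt = (2.1000, -0.4000, -2.2000)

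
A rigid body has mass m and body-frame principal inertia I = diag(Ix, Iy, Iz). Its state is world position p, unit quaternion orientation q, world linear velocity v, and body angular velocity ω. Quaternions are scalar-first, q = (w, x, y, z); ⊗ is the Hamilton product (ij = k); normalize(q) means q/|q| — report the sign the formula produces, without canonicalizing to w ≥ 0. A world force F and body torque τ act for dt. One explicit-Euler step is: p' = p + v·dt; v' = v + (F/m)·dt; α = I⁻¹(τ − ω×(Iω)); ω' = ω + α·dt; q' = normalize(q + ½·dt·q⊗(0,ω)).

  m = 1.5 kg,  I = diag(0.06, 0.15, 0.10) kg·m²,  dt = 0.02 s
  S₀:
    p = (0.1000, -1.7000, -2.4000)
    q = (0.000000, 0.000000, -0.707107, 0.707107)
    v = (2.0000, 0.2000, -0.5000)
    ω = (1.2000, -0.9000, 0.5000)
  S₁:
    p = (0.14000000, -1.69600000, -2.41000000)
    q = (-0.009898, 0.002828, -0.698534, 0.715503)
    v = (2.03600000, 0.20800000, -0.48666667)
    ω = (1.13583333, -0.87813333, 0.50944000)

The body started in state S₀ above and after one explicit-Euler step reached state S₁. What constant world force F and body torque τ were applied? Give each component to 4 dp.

v₁ − v₀ = (0.03600000, 0.00800000, 0.01333333)
m·(v₁−v₀)/dt = (2.7000, 0.6000, 1.0000)
Δω = ω₁−ω₀ = (-0.06416667, 0.02186667, 0.00944000)
gyro term ω₀×Iω₀ = (0.0225, -0.0240, -0.0972)
τ = I·(Δω/dt) + ω₀×(Iω₀) = (-0.1700, 0.1400, -0.0500)

F = (2.7000, 0.6000, 1.0000)
τ = (-0.1700, 0.1400, -0.0500)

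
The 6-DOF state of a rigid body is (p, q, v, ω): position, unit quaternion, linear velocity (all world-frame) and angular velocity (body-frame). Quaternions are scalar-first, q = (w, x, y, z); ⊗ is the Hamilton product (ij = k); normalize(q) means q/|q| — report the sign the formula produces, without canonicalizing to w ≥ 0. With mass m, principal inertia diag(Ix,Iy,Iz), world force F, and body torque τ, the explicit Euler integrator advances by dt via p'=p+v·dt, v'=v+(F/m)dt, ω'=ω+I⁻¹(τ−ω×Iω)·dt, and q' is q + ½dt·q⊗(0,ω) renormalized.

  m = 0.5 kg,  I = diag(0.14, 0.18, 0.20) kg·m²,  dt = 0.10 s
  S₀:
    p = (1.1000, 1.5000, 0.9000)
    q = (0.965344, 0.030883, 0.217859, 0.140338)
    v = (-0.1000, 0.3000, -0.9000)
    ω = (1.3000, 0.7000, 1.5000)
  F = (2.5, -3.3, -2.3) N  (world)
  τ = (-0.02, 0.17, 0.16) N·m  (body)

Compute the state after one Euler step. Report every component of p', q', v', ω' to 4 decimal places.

p + v·dt = (1.0900, 1.5300, 0.8100)
new velocity v' = (0.4000, -0.3600, -1.3600)
ω×(Iω) gyroscopic = (0.0210, -0.1170, 0.0364)
α = I⁻¹(τ − ω×Iω) = (-0.2929, 1.5944, 0.6180)
ω' = ω + α·dt = (1.2707, 0.8594, 1.5618)
Hamilton product q⊗(0,ω) = (-0.4031562, 1.4834991, 0.8118557, 1.1864174)
q + ½dt·q⊗(0,ω), renormalized = (0.9400, 0.1045, 0.2570, 0.1986)

p' = (1.0900, 1.5300, 0.8100)
q' = (0.9400, 0.1045, 0.2570, 0.1986)
v' = (0.4000, -0.3600, -1.3600)
ω' = (1.2707, 0.8594, 1.5618)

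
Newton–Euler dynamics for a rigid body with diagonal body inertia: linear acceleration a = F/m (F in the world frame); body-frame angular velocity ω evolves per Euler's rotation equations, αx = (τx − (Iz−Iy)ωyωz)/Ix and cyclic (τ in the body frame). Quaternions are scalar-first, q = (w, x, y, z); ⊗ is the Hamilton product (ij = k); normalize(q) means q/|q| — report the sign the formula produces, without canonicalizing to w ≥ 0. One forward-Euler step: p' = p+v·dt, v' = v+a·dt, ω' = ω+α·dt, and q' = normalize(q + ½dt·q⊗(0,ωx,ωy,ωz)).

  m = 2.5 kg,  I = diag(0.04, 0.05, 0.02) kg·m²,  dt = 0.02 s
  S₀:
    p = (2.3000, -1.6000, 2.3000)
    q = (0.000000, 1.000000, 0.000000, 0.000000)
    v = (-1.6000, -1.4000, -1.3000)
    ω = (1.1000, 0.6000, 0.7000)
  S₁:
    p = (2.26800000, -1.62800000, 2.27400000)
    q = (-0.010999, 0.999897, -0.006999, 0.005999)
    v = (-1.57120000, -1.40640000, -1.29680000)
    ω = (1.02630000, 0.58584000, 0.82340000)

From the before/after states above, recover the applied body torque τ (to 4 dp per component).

τ = (-0.1600, -0.0200, 0.1300)

Δω = ω₁−ω₀ = (-0.07370000, -0.01416000, 0.12340000)
gyro term ω₀×Iω₀ = (-0.0126, 0.0154, 0.0066)
applied torque τ = (-0.1600, -0.0200, 0.1300)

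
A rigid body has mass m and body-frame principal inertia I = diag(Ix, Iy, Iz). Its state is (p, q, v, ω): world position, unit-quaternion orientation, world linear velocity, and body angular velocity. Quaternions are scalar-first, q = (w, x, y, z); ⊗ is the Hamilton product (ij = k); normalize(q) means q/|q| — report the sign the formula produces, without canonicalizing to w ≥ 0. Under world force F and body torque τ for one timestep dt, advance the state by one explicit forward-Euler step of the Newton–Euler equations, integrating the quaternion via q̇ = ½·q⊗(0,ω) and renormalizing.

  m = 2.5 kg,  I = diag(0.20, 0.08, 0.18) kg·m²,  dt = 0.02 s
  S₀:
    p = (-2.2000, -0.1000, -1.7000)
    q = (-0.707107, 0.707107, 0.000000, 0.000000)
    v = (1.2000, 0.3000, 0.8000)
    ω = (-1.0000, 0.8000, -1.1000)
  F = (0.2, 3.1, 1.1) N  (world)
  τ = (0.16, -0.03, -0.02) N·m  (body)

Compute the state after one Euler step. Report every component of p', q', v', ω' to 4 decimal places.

precession coupling ω×(Iω) = (-0.0880, 0.0220, 0.0960)
α = I⁻¹(τ − ω×Iω) = (1.2400, -0.6500, -0.6444)
new body rate ω' = (-0.9752, 0.7870, -1.1129)
2q̇ = q⊗(0,ω) = (0.7071070, 0.7071070, 0.2121321, 1.3435033)
q' = normalize(q + ½dt·q⊗(0,ω)) = (-0.6999, 0.7141, 0.0021, 0.0134)
new position p' = (-2.1760, -0.0940, -1.6840)
v' = v + a·dt = (1.2016, 0.3248, 0.8088)

p' = (-2.1760, -0.0940, -1.6840)
q' = (-0.6999, 0.7141, 0.0021, 0.0134)
v' = (1.2016, 0.3248, 0.8088)
ω' = (-0.9752, 0.7870, -1.1129)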